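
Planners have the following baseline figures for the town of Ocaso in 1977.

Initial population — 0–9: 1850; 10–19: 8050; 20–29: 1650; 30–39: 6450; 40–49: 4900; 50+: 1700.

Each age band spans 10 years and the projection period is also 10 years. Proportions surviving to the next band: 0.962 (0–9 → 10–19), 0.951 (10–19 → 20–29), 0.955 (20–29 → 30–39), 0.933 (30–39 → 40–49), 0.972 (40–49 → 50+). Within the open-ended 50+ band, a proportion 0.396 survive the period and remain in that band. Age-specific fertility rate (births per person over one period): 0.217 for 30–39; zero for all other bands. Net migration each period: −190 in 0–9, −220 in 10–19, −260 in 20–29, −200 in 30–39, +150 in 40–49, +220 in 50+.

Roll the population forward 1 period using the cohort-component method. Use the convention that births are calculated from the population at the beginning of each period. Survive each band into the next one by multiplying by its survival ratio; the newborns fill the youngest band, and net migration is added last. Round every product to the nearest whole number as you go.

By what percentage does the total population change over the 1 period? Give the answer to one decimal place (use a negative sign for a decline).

Call the groups 1 to 6, youngest first.
After projecting period 1:
Births: 6450 × 0.217 = 1400
Group 2: 1850 × 0.962 = 1780
Group 3: 8050 × 0.951 = 7656
Group 4: 1650 × 0.955 = 1576
Group 5: 6450 × 0.933 = 6018
Group 6: 4900 × 0.972 + 1700 × 0.396 = 4763 + 673 = 5436
Net migration: Group 1 − 190 → 1210; Group 2 − 220 → 1560; Group 3 − 260 → 7396; Group 4 − 200 → 1376; Group 5 + 150 → 6168; Group 6 + 220 → 5656
End of period: [1210, 1560, 7396, 1376, 6168, 5656]
Total: 24600 → 23366; change = -1234; percentage change = -5.0%

-5.0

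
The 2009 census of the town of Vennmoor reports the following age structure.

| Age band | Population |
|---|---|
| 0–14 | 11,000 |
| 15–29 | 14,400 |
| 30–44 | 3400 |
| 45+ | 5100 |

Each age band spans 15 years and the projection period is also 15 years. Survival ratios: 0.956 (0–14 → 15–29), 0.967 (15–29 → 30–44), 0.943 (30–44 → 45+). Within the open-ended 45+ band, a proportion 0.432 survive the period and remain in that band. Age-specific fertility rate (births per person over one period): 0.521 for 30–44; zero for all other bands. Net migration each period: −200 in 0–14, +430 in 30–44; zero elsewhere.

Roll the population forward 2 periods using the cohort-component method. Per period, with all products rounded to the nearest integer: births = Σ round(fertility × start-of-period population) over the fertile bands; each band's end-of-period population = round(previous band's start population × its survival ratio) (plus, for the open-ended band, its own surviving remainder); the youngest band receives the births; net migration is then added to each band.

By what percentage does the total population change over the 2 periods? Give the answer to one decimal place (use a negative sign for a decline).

— Period 1 —
Births: 3400 × 0.521 = 1771
15–29: 11000 × 0.956 = 10516
30–44: 14400 × 0.967 = 13925
45+: 3400 × 0.943 + 5100 × 0.432 = 3206 + 2203 = 5409
Net migration: 0–14 − 200 → 1571; 30–44 + 430 → 14355
Population now: 0–14=1571, 15–29=10516, 30–44=14355, 45+=5409
— Period 2 —
Births: 14355 × 0.521 = 7479
15–29: 1571 × 0.956 = 1502
30–44: 10516 × 0.967 = 10169
45+: 14355 × 0.943 + 5409 × 0.432 = 13537 + 2337 = 15874
Net migration: 0–14 − 200 → 7279; 30–44 + 430 → 10599
Population now: 0–14=7279, 15–29=1502, 30–44=10599, 45+=15874
Total: 33900 → 35254; change = 1354; percentage change = 4.0%

4.0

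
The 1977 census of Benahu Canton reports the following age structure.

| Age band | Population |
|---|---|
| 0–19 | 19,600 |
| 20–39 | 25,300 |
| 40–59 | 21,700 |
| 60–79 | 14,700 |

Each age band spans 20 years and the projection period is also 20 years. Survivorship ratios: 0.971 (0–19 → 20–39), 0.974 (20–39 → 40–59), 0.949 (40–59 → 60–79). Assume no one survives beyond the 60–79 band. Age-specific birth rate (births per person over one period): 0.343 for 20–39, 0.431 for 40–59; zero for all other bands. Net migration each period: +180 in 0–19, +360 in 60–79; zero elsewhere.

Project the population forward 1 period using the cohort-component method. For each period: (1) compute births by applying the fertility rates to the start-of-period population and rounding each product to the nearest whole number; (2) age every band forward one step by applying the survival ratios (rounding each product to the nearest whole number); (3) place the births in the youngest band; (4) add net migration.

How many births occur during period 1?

18031

Let band 1 be 0–19 through band 4 = 60–79.
After projecting period 1:
Births: 25300 * 0.343 = 8678, 21700 * 0.431 = 9353 — total 18031
Band 2: 19600 * 0.971 = 19032
Band 3: 25300 * 0.974 = 24642
Band 4: 21700 * 0.949 = 20593
Net migration: Band 1 + 180 → 18211; Band 4 + 360 → 20953
Population now: 0–19=18211, 20–39=19032, 40–59=24642, 60–79=20953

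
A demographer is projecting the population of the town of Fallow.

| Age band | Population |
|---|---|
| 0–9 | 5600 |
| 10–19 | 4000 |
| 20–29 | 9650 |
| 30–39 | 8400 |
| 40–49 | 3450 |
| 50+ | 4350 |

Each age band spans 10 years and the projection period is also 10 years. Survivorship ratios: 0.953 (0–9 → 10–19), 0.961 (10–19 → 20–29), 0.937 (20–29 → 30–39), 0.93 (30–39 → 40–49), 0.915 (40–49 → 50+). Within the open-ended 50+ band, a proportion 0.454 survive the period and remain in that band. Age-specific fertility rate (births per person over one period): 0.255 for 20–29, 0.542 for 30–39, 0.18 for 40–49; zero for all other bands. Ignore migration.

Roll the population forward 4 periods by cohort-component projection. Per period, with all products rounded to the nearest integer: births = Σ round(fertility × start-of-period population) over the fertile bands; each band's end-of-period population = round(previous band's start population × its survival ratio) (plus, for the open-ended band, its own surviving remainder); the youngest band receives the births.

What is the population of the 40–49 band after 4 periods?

(Groups numbered youngest = 1 to oldest = 6.)
Period 1.
Births: 9650 × 0.255 = 2461 ; 8400 × 0.542 = 4553 ; 3450 × 0.18 = 621 → 7635
Group 2: 5600 × 0.953 = 5337
Group 3: 4000 × 0.961 = 3844
Group 4: 9650 × 0.937 = 9042
Group 5: 8400 × 0.93 = 7812
Group 6: 3450 × 0.915 + 4350 × 0.454 = 3157 + 1975 = 5132
Giving 7635 / 5337 / 3844 / 9042 / 7812 / 5132.
Period 2.
Births: 3844 × 0.255 = 980 ; 9042 × 0.542 = 4901 ; 7812 × 0.18 = 1406 → 7287
Group 2: 7635 × 0.953 = 7276
Group 3: 5337 × 0.961 = 5129
Group 4: 3844 × 0.937 = 3602
Group 5: 9042 × 0.93 = 8409
Group 6: 7812 × 0.915 + 5132 × 0.454 = 7148 + 2330 = 9478
Giving 7287 / 7276 / 5129 / 3602 / 8409 / 9478.
Period 3.
Births: 5129 × 0.255 = 1308 ; 3602 × 0.542 = 1952 ; 8409 × 0.18 = 1514 → 4774
Group 2: 7287 × 0.953 = 6945
Group 3: 7276 × 0.961 = 6992
Group 4: 5129 × 0.937 = 4806
Group 5: 3602 × 0.93 = 3350
Group 6: 8409 × 0.915 + 9478 × 0.454 = 7694 + 4303 = 11997
Giving 4774 / 6945 / 6992 / 4806 / 3350 / 11997.
Period 4.
Births: 6992 × 0.255 = 1783 ; 4806 × 0.542 = 2605 ; 3350 × 0.18 = 603 → 4991
Group 2: 4774 × 0.953 = 4550
Group 3: 6945 × 0.961 = 6674
Group 4: 6992 × 0.937 = 6552
Group 5: 4806 × 0.93 = 4470
Group 6: 3350 × 0.915 + 11997 × 0.454 = 3065 + 5447 = 8512
Giving 4991 / 4550 / 6674 / 6552 / 4470 / 8512.

4470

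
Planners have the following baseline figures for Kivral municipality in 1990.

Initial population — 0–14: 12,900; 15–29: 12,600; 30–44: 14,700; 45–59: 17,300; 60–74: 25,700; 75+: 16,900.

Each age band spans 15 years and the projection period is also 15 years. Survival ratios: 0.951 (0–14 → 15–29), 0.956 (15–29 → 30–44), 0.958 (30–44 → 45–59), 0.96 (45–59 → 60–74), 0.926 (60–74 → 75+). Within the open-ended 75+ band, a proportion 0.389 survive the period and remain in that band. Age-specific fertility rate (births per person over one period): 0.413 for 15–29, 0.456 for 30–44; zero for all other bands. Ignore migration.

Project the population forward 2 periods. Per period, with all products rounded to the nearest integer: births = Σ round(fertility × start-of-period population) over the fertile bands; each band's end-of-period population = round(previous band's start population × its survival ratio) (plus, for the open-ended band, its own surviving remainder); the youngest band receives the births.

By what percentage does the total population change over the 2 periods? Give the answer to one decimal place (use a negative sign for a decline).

-14.2

[period 1]
Births: 12600 × 0.413 = 5204 ; 14700 × 0.456 = 6703 → total 11907
15–29: 12900 × 0.951 = 12268
30–44: 12600 × 0.956 = 12046
45–59: 14700 × 0.958 = 14083
60–74: 17300 × 0.96 = 16608
75+: 25700 × 0.926 + 16900 × 0.389 = 23798 + 6574 = 30372
→ [11907, 12268, 12046, 14083, 16608, 30372]
[period 2]
Births: 12268 × 0.413 = 5067 ; 12046 × 0.456 = 5493 → total 10560
15–29: 11907 × 0.951 = 11324
30–44: 12268 × 0.956 = 11728
45–59: 12046 × 0.958 = 11540
60–74: 14083 × 0.96 = 13520
75+: 16608 × 0.926 + 30372 × 0.389 = 15379 + 11815 = 27194
→ [10560, 11324, 11728, 11540, 13520, 27194]
Total: 100100 → 85866; change = -14234; percentage change = -14.2%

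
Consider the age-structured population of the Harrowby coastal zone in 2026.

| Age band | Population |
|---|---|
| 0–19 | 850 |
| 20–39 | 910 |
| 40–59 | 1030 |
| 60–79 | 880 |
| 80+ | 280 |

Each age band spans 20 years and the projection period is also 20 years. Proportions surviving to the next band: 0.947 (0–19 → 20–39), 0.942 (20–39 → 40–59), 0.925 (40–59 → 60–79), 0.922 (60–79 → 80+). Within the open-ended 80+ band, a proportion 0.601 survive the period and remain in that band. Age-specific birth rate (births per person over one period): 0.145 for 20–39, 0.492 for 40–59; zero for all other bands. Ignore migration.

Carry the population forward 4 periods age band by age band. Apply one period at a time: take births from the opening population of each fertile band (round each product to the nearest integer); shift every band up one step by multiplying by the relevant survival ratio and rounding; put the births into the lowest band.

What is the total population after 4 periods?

Period 1.
Births: 910 × 0.145 = 132  |  1030 × 0.492 = 507 — total 639
20–39: 850 × 0.947 = 805
40–59: 910 × 0.942 = 857
60–79: 1030 × 0.925 = 953
80+: 880 × 0.922 + 280 × 0.601 = 811 + 168 = 979
End of period: [639, 805, 857, 953, 979]
Period 2.
Births: 805 × 0.145 = 117  |  857 × 0.492 = 422 — total 539
20–39: 639 × 0.947 = 605
40–59: 805 × 0.942 = 758
60–79: 857 × 0.925 = 793
80+: 953 × 0.922 + 979 × 0.601 = 879 + 588 = 1467
End of period: [539, 605, 758, 793, 1467]
Period 3.
Births: 605 × 0.145 = 88  |  758 × 0.492 = 373 — total 461
20–39: 539 × 0.947 = 510
40–59: 605 × 0.942 = 570
60–79: 758 × 0.925 = 701
80+: 793 × 0.922 + 1467 × 0.601 = 731 + 882 = 1613
End of period: [461, 510, 570, 701, 1613]
Period 4.
Births: 510 × 0.145 = 74  |  570 × 0.492 = 280 — total 354
20–39: 461 × 0.947 = 437
40–59: 510 × 0.942 = 480
60–79: 570 × 0.925 = 527
80+: 701 × 0.922 + 1613 × 0.601 = 646 + 969 = 1615
End of period: [354, 437, 480, 527, 1615]
Total after period 4: 354 + 437 + 480 + 527 + 1615 = 3413

3413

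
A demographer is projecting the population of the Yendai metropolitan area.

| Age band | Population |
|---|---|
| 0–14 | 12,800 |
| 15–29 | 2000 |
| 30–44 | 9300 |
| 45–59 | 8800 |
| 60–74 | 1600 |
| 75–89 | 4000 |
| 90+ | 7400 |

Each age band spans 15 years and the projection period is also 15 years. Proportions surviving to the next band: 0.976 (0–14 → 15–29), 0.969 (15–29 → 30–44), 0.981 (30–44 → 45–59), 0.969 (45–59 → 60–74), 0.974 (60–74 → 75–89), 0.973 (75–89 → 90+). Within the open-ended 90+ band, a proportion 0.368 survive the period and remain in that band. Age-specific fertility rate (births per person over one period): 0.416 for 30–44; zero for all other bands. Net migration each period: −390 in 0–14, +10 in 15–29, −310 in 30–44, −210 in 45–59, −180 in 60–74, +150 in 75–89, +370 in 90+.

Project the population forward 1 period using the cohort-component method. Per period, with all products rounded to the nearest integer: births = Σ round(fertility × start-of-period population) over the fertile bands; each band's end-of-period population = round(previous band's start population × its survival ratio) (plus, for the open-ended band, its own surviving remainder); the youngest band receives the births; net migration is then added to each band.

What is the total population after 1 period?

43563

Period 1:
Births: 9300 × 0.416 = 3869
15–29: 12800 × 0.976 = 12493
30–44: 2000 × 0.969 = 1938
45–59: 9300 × 0.981 = 9123
60–74: 8800 × 0.969 = 8527
75–89: 1600 × 0.974 = 1558
90+: 4000 × 0.973 + 7400 × 0.368 = 3892 + 2723 = 6615
Net migration: 0–14 − 390 → 3479; 15–29 + 10 → 12503; 30–44 − 310 → 1628; 45–59 − 210 → 8913; 60–74 − 180 → 8347; 75–89 + 150 → 1708; 90+ + 370 → 6985
End of period: [3479, 12503, 1628, 8913, 8347, 1708, 6985]
Total after period 1: 3479 + 12503 + 1628 + 8913 + 8347 + 1708 + 6985 = 43563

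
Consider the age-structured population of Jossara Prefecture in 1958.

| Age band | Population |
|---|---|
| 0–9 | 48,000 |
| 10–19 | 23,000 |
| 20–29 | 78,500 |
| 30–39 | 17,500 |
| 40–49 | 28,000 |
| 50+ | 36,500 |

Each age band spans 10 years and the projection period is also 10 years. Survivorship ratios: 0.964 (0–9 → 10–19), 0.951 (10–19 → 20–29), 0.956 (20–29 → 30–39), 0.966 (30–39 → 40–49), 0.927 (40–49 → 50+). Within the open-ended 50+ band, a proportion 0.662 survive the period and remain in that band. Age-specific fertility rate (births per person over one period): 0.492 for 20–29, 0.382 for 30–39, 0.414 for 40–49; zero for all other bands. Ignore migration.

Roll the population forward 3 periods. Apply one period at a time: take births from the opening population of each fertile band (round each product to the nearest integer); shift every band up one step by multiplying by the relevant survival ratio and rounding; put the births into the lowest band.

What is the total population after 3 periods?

318382

Numbering the groups 1..6 from youngest to oldest:
Period 1:
Births: 78500 * 0.492 = 38622, 17500 * 0.382 = 6685, 28000 * 0.414 = 11592 → total 56899
Group 2: 48000 * 0.964 = 46272
Group 3: 23000 * 0.951 = 21873
Group 4: 78500 * 0.956 = 75046
Group 5: 17500 * 0.966 = 16905
Group 6: 28000 * 0.927 + 36500 * 0.662 = 25956 + 24163 = 50119
Giving 56899 / 46272 / 21873 / 75046 / 16905 / 50119.
Period 2:
Births: 21873 * 0.492 = 10762, 75046 * 0.382 = 28668, 16905 * 0.414 = 6999 → total 46429
Group 2: 56899 * 0.964 = 54851
Group 3: 46272 * 0.951 = 44005
Group 4: 21873 * 0.956 = 20911
Group 5: 75046 * 0.966 = 72494
Group 6: 16905 * 0.927 + 50119 * 0.662 = 15671 + 33179 = 48850
Giving 46429 / 54851 / 44005 / 20911 / 72494 / 48850.
Period 3:
Births: 44005 * 0.492 = 21650, 20911 * 0.382 = 7988, 72494 * 0.414 = 30013 → total 59651
Group 2: 46429 * 0.964 = 44758
Group 3: 54851 * 0.951 = 52163
Group 4: 44005 * 0.956 = 42069
Group 5: 20911 * 0.966 = 20200
Group 6: 72494 * 0.927 + 48850 * 0.662 = 67202 + 32339 = 99541
Giving 59651 / 44758 / 52163 / 42069 / 20200 / 99541.
Total after period 3: 59651 + 44758 + 52163 + 42069 + 20200 + 99541 = 318382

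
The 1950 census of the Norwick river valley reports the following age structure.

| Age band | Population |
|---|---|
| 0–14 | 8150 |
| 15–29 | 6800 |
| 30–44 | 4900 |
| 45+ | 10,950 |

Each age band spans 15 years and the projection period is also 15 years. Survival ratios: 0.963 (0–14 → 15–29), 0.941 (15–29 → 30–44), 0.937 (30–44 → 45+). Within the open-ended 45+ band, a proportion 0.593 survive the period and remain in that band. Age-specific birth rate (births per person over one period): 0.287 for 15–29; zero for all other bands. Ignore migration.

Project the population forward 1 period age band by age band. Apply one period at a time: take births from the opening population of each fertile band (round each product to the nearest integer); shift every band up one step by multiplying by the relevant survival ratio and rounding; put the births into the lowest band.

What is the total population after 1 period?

27283

Period 1:
Births: 6800 * 0.287 = 1952
15–29: 8150 * 0.963 = 7848
30–44: 6800 * 0.941 = 6399
45+: 4900 * 0.937 + 10950 * 0.593 = 4591 + 6493 = 11084
End of period: [1952, 7848, 6399, 11084]
Total after period 1: 1952 + 7848 + 6399 + 11084 = 27283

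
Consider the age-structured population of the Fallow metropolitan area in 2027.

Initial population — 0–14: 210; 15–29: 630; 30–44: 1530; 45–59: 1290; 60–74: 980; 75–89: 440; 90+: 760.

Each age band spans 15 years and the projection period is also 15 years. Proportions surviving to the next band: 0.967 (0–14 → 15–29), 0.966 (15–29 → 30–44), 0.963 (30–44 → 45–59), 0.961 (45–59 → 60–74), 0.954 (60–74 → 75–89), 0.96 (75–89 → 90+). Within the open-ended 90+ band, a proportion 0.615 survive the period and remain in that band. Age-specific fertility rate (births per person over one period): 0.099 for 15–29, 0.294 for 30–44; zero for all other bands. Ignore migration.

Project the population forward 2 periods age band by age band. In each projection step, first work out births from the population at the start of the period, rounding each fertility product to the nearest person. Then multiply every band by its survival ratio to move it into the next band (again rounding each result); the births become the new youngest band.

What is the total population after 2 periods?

Let group 1 be 0–14 through group 7 = 90+.
— Period 1 —
Births: 630 * 0.099 = 62, 1530 * 0.294 = 450 ⇒ total 512
Group 2: 210 * 0.967 = 203
Group 3: 630 * 0.966 = 609
Group 4: 1530 * 0.963 = 1473
Group 5: 1290 * 0.961 = 1240
Group 6: 980 * 0.954 = 935
Group 7: 440 * 0.96 + 760 * 0.615 = 422 + 467 = 889
Population now: 0–14=512, 15–29=203, 30–44=609, 45–59=1473, 60–74=1240, 75–89=935, 90+=889
— Period 2 —
Births: 203 * 0.099 = 20, 609 * 0.294 = 179 ⇒ total 199
Group 2: 512 * 0.967 = 495
Group 3: 203 * 0.966 = 196
Group 4: 609 * 0.963 = 586
Group 5: 1473 * 0.961 = 1416
Group 6: 1240 * 0.954 = 1183
Group 7: 935 * 0.96 + 889 * 0.615 = 898 + 547 = 1445
Population now: 0–14=199, 15–29=495, 30–44=196, 45–59=586, 60–74=1416, 75–89=1183, 90+=1445
Total after period 2: 199 + 495 + 196 + 586 + 1416 + 1183 + 1445 = 5520

5520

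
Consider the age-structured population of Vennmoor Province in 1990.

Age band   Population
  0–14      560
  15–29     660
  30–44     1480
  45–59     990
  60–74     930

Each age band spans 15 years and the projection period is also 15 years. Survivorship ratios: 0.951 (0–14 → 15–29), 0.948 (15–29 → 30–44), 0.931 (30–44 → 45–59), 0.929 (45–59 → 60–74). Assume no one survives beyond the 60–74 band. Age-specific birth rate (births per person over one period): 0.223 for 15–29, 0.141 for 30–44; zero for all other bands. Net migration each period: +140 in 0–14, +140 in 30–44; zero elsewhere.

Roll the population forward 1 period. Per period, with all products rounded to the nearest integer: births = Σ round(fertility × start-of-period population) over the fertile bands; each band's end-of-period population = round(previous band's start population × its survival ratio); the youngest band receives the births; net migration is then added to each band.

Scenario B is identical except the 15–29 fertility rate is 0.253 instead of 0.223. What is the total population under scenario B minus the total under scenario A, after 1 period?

Let group 1 be 0–14 through group 5 = 60–74.
Period 1.
Births: 660 × 0.223 = 147  |  1480 × 0.141 = 209 → total 356
Group 2: 560 × 0.951 = 533
Group 3: 660 × 0.948 = 626
Group 4: 1480 × 0.931 = 1378
Group 5: 990 × 0.929 = 920
Net migration: Group 1 + 140 → 496; Group 3 + 140 → 766
Giving 496 / 533 / 766 / 1378 / 920.
Scenario A total after 1 period: 4093
Scenario B projection —
Period 1.
Births: 660 × 0.253 = 167  |  1480 × 0.141 = 209 → total 376
Group 2: 560 × 0.951 = 533
Group 3: 660 × 0.948 = 626
Group 4: 1480 × 0.931 = 1378
Group 5: 990 × 0.929 = 920
Net migration: Group 1 + 140 → 516; Group 3 + 140 → 766
Giving 516 / 533 / 766 / 1378 / 920.
Scenario B total after 1 period: 4113
Difference B − A = 4113 − 4093 = 20

20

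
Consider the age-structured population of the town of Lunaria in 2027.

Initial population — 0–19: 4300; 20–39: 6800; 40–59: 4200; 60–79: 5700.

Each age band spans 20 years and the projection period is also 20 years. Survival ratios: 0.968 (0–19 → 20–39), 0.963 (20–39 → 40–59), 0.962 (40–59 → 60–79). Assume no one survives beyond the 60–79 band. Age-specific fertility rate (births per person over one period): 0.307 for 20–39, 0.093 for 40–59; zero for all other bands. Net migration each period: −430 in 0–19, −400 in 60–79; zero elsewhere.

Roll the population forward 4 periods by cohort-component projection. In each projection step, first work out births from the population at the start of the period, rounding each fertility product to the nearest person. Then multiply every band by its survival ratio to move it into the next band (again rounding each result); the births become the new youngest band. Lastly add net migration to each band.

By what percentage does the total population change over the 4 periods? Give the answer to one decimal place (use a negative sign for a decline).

Call the groups 1 to 4, youngest first.
[period 1]
Births: 6800 × 0.307 = 2088  |  4200 × 0.093 = 391 → 2479
Group 2: 4300 × 0.968 = 4162
Group 3: 6800 × 0.963 = 6548
Group 4: 4200 × 0.962 = 4040
Net migration: Group 1 − 430 → 2049; Group 4 − 400 → 3640
→ [2049, 4162, 6548, 3640]
[period 2]
Births: 4162 × 0.307 = 1278  |  6548 × 0.093 = 609 → 1887
Group 2: 2049 × 0.968 = 1983
Group 3: 4162 × 0.963 = 4008
Group 4: 6548 × 0.962 = 6299
Net migration: Group 1 − 430 → 1457; Group 4 − 400 → 5899
→ [1457, 1983, 4008, 5899]
[period 3]
Births: 1983 × 0.307 = 609  |  4008 × 0.093 = 373 → 982
Group 2: 1457 × 0.968 = 1410
Group 3: 1983 × 0.963 = 1910
Group 4: 4008 × 0.962 = 3856
Net migration: Group 1 − 430 → 552; Group 4 − 400 → 3456
→ [552, 1410, 1910, 3456]
[period 4]
Births: 1410 × 0.307 = 433  |  1910 × 0.093 = 178 → 611
Group 2: 552 × 0.968 = 534
Group 3: 1410 × 0.963 = 1358
Group 4: 1910 × 0.962 = 1837
Net migration: Group 1 − 430 → 181; Group 4 − 400 → 1437
→ [181, 534, 1358, 1437]
Total: 21000 → 3510; change = -17490; percentage change = -83.3%

-83.3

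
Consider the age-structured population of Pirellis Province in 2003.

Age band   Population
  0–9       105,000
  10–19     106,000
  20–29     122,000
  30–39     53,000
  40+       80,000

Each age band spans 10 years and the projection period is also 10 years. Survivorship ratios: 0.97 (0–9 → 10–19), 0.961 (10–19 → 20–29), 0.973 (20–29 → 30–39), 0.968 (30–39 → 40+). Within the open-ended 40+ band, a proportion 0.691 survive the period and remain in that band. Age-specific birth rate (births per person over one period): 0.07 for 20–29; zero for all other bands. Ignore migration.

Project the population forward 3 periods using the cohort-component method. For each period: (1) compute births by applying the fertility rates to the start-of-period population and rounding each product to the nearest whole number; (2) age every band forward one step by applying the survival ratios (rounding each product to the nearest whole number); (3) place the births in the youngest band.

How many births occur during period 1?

8540

— Period 1 —
Births: 122000 * 0.07 = 8540
10–19: 105000 * 0.97 = 101850
20–29: 106000 * 0.961 = 101866
30–39: 122000 * 0.973 = 118706
40+: 53000 * 0.968 + 80000 * 0.691 = 51304 + 55280 = 106584
Population now: 0–9=8540, 10–19=101850, 20–29=101866, 30–39=118706, 40+=106584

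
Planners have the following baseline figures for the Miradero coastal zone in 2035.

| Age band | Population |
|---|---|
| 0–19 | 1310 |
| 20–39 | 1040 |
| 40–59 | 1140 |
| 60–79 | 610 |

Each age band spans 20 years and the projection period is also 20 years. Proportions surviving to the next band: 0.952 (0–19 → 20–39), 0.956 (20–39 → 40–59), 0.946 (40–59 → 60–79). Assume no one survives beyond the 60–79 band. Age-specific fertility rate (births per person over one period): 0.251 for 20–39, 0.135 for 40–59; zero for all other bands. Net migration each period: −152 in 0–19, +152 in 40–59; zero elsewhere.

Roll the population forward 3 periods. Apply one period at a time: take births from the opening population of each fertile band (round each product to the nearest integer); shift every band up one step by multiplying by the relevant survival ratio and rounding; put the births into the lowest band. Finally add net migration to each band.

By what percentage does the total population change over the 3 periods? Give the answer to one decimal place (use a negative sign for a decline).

-49.9

Numbering the bands 1..4 from youngest to oldest:
Period 1.
Births: 1040 * 0.251 = 261  |  1140 * 0.135 = 154 → 415
Band 2: 1310 * 0.952 = 1247
Band 3: 1040 * 0.956 = 994
Band 4: 1140 * 0.946 = 1078
Net migration: Band 1 − 152 → 263; Band 3 + 152 → 1146
→ [263, 1247, 1146, 1078]
Period 2.
Births: 1247 * 0.251 = 313  |  1146 * 0.135 = 155 → 468
Band 2: 263 * 0.952 = 250
Band 3: 1247 * 0.956 = 1192
Band 4: 1146 * 0.946 = 1084
Net migration: Band 1 − 152 → 316; Band 3 + 152 → 1344
→ [316, 250, 1344, 1084]
Period 3.
Births: 250 * 0.251 = 63  |  1344 * 0.135 = 181 → 244
Band 2: 316 * 0.952 = 301
Band 3: 250 * 0.956 = 239
Band 4: 1344 * 0.946 = 1271
Net migration: Band 1 − 152 → 92; Band 3 + 152 → 391
→ [92, 301, 391, 1271]
Total: 4100 → 2055; change = -2045; percentage change = -49.9%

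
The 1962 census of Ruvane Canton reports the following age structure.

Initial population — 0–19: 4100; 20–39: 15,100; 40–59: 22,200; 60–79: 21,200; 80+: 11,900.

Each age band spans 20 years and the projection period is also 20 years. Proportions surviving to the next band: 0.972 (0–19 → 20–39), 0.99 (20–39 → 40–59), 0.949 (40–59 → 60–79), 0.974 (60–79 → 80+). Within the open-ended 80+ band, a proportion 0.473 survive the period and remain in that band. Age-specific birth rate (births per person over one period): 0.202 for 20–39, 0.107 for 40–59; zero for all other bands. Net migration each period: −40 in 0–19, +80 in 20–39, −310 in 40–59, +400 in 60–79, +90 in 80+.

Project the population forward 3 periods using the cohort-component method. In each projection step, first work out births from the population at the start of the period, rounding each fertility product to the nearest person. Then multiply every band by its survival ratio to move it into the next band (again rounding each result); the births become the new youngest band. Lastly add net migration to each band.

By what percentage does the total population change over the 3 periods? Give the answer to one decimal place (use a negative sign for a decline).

Numbering the groups 1..5 from youngest to oldest:
[period 1]
Births: 15100 × 0.202 = 3050 ; 22200 × 0.107 = 2375 → 5425
Group 2: 4100 × 0.972 = 3985
Group 3: 15100 × 0.99 = 14949
Group 4: 22200 × 0.949 = 21068
Group 5: 21200 × 0.974 + 11900 × 0.473 = 20649 + 5629 = 26278
Net migration: Group 1 − 40 → 5385; Group 2 + 80 → 4065; Group 3 − 310 → 14639; Group 4 + 400 → 21468; Group 5 + 90 → 26368
End of period: [5385, 4065, 14639, 21468, 26368]
[period 2]
Births: 4065 × 0.202 = 821 ; 14639 × 0.107 = 1566 → 2387
Group 2: 5385 × 0.972 = 5234
Group 3: 4065 × 0.99 = 4024
Group 4: 14639 × 0.949 = 13892
Group 5: 21468 × 0.974 + 26368 × 0.473 = 20910 + 12472 = 33382
Net migration: Group 1 − 40 → 2347; Group 2 + 80 → 5314; Group 3 − 310 → 3714; Group 4 + 400 → 14292; Group 5 + 90 → 33472
End of period: [2347, 5314, 3714, 14292, 33472]
[period 3]
Births: 5314 × 0.202 = 1073 ; 3714 × 0.107 = 397 → 1470
Group 2: 2347 × 0.972 = 2281
Group 3: 5314 × 0.99 = 5261
Group 4: 3714 × 0.949 = 3525
Group 5: 14292 × 0.974 + 33472 × 0.473 = 13920 + 15832 = 29752
Net migration: Group 1 − 40 → 1430; Group 2 + 80 → 2361; Group 3 − 310 → 4951; Group 4 + 400 → 3925; Group 5 + 90 → 29842
End of period: [1430, 2361, 4951, 3925, 29842]
Total: 74500 → 42509; change = -31991; percentage change = -42.9%

-42.9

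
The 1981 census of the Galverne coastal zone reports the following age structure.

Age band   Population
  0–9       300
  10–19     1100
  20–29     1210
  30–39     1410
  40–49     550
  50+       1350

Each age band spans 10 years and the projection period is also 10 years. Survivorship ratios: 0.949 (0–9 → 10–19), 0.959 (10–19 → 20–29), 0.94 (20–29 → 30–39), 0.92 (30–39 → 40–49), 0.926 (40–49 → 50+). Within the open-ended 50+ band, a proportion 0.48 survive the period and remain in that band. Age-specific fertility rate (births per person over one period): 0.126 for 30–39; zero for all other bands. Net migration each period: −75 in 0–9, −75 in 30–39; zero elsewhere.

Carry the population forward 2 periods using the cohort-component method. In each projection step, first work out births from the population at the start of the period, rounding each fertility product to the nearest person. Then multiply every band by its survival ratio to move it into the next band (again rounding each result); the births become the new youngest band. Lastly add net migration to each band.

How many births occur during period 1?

Period 1:
Births: 1410 * 0.126 = 178
10–19: 300 * 0.949 = 285
20–29: 1100 * 0.959 = 1055
30–39: 1210 * 0.94 = 1137
40–49: 1410 * 0.92 = 1297
50+: 550 * 0.926 + 1350 * 0.48 = 509 + 648 = 1157
Net migration: 0–9 − 75 → 103; 30–39 − 75 → 1062
→ [103, 285, 1055, 1062, 1297, 1157]

178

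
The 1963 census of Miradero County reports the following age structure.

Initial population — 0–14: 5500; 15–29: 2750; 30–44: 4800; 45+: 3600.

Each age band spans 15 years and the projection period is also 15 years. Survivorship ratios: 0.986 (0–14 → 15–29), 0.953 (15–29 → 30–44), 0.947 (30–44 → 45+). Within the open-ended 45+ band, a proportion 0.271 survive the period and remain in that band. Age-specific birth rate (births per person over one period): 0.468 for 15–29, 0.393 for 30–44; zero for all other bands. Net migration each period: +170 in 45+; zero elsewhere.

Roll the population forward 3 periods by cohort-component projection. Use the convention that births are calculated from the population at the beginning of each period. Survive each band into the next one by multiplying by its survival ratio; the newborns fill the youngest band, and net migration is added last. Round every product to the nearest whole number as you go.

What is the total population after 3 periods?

Let band 1 be 0–14 through band 4 = 45+.
Period 1:
Births: 2750 × 0.468 = 1287 ; 4800 × 0.393 = 1886 → total 3173
Band 2: 5500 × 0.986 = 5423
Band 3: 2750 × 0.953 = 2621
Band 4: 4800 × 0.947 + 3600 × 0.271 = 4546 + 976 = 5522
Net migration: Band 4 + 170 → 5692
→ [3173, 5423, 2621, 5692]
Period 2:
Births: 5423 × 0.468 = 2538 ; 2621 × 0.393 = 1030 → total 3568
Band 2: 3173 × 0.986 = 3129
Band 3: 5423 × 0.953 = 5168
Band 4: 2621 × 0.947 + 5692 × 0.271 = 2482 + 1543 = 4025
Net migration: Band 4 + 170 → 4195
→ [3568, 3129, 5168, 4195]
Period 3:
Births: 3129 × 0.468 = 1464 ; 5168 × 0.393 = 2031 → total 3495
Band 2: 3568 × 0.986 = 3518
Band 3: 3129 × 0.953 = 2982
Band 4: 5168 × 0.947 + 4195 × 0.271 = 4894 + 1137 = 6031
Net migration: Band 4 + 170 → 6201
→ [3495, 3518, 2982, 6201]
Total after period 3: 3495 + 3518 + 2982 + 6201 = 16196

16196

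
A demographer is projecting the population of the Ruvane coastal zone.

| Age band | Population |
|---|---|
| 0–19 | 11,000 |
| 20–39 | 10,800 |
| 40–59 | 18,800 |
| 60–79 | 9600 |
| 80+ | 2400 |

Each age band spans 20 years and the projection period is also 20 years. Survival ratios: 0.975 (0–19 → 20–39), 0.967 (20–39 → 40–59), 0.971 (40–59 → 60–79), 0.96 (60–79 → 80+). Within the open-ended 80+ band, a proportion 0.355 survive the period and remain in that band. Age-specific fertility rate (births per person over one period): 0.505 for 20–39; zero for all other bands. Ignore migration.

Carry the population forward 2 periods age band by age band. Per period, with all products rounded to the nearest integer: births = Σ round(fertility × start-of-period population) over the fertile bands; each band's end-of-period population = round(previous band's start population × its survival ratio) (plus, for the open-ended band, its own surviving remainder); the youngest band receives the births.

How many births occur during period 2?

5416

— Period 1 —
Births: 10800 * 0.505 = 5454
20–39: 11000 * 0.975 = 10725
40–59: 10800 * 0.967 = 10444
60–79: 18800 * 0.971 = 18255
80+: 9600 * 0.96 + 2400 * 0.355 = 9216 + 852 = 10068
Population now: 0–19=5454, 20–39=10725, 40–59=10444, 60–79=18255, 80+=10068
— Period 2 —
Births: 10725 * 0.505 = 5416
20–39: 5454 * 0.975 = 5318
40–59: 10725 * 0.967 = 10371
60–79: 10444 * 0.971 = 10141
80+: 18255 * 0.96 + 10068 * 0.355 = 17525 + 3574 = 21099
Population now: 0–19=5416, 20–39=5318, 40–59=10371, 60–79=10141, 80+=21099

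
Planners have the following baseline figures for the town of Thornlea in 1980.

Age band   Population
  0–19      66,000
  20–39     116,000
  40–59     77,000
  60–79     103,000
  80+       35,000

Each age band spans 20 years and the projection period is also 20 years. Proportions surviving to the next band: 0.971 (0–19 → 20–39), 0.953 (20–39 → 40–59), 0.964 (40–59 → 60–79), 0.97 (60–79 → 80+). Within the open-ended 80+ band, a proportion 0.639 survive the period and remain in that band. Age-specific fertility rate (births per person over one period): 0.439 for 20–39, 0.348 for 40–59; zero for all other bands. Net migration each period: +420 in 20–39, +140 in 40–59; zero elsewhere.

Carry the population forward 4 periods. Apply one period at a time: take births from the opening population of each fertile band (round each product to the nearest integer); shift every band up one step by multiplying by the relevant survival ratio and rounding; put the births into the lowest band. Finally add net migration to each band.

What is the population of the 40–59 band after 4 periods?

(Groups numbered youngest = 1 to oldest = 5.)
— Period 1 —
Births: 116000 × 0.439 = 50924 ; 77000 × 0.348 = 26796 ⇒ total 77720
Group 2: 66000 × 0.971 = 64086
Group 3: 116000 × 0.953 = 110548
Group 4: 77000 × 0.964 = 74228
Group 5: 103000 × 0.97 + 35000 × 0.639 = 99910 + 22365 = 122275
Net migration: Group 2 + 420 → 64506; Group 3 + 140 → 110688
Giving 77720 / 64506 / 110688 / 74228 / 122275.
— Period 2 —
Births: 64506 × 0.439 = 28318 ; 110688 × 0.348 = 38519 ⇒ total 66837
Group 2: 77720 × 0.971 = 75466
Group 3: 64506 × 0.953 = 61474
Group 4: 110688 × 0.964 = 106703
Group 5: 74228 × 0.97 + 122275 × 0.639 = 72001 + 78134 = 150135
Net migration: Group 2 + 420 → 75886; Group 3 + 140 → 61614
Giving 66837 / 75886 / 61614 / 106703 / 150135.
— Period 3 —
Births: 75886 × 0.439 = 33314 ; 61614 × 0.348 = 21442 ⇒ total 54756
Group 2: 66837 × 0.971 = 64899
Group 3: 75886 × 0.953 = 72319
Group 4: 61614 × 0.964 = 59396
Group 5: 106703 × 0.97 + 150135 × 0.639 = 103502 + 95936 = 199438
Net migration: Group 2 + 420 → 65319; Group 3 + 140 → 72459
Giving 54756 / 65319 / 72459 / 59396 / 199438.
— Period 4 —
Births: 65319 × 0.439 = 28675 ; 72459 × 0.348 = 25216 ⇒ total 53891
Group 2: 54756 × 0.971 = 53168
Group 3: 65319 × 0.953 = 62249
Group 4: 72459 × 0.964 = 69850
Group 5: 59396 × 0.97 + 199438 × 0.639 = 57614 + 127441 = 185055
Net migration: Group 2 + 420 → 53588; Group 3 + 140 → 62389
Giving 53891 / 53588 / 62389 / 69850 / 185055.

62389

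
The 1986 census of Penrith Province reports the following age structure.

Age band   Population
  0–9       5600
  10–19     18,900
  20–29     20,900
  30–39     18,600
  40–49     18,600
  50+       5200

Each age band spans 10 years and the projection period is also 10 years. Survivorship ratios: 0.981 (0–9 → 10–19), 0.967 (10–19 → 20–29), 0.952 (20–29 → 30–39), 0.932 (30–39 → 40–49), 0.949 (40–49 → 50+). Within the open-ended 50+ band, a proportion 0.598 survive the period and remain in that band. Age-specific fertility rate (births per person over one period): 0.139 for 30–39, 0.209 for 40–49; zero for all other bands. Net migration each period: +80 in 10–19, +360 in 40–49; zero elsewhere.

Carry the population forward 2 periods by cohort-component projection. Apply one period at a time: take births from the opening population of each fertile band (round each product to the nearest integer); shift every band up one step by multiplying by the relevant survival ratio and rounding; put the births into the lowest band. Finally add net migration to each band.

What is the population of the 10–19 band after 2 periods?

[period 1]
Births: 18600 * 0.139 = 2585, 18600 * 0.209 = 3887 → 6472
10–19: 5600 * 0.981 = 5494
20–29: 18900 * 0.967 = 18276
30–39: 20900 * 0.952 = 19897
40–49: 18600 * 0.932 = 17335
50+: 18600 * 0.949 + 5200 * 0.598 = 17651 + 3110 = 20761
Net migration: 10–19 + 80 → 5574; 40–49 + 360 → 17695
Giving 6472 / 5574 / 18276 / 19897 / 17695 / 20761.
[period 2]
Births: 19897 * 0.139 = 2766, 17695 * 0.209 = 3698 → 6464
10–19: 6472 * 0.981 = 6349
20–29: 5574 * 0.967 = 5390
30–39: 18276 * 0.952 = 17399
40–49: 19897 * 0.932 = 18544
50+: 17695 * 0.949 + 20761 * 0.598 = 16793 + 12415 = 29208
Net migration: 10–19 + 80 → 6429; 40–49 + 360 → 18904
Giving 6464 / 6429 / 5390 / 17399 / 18904 / 29208.

6429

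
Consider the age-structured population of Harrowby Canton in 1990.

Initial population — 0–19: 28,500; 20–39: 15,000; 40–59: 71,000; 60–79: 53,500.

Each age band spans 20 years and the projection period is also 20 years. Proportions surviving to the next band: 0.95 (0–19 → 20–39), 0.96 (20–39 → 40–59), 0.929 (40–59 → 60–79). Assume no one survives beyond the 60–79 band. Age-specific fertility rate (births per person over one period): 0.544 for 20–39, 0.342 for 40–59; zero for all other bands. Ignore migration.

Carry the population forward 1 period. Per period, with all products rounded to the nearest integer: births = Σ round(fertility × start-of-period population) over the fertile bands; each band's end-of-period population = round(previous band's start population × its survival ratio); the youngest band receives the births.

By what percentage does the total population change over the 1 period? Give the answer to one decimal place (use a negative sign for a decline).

-16.7

(Bands numbered youngest = 1 to oldest = 4.)
[period 1]
Births: 15000 × 0.544 = 8160 ; 71000 × 0.342 = 24282 → total 32442
Band 2: 28500 × 0.95 = 27075
Band 3: 15000 × 0.96 = 14400
Band 4: 71000 × 0.929 = 65959
End of period: [32442, 27075, 14400, 65959]
Total: 168000 → 139876; change = -28124; percentage change = -16.7%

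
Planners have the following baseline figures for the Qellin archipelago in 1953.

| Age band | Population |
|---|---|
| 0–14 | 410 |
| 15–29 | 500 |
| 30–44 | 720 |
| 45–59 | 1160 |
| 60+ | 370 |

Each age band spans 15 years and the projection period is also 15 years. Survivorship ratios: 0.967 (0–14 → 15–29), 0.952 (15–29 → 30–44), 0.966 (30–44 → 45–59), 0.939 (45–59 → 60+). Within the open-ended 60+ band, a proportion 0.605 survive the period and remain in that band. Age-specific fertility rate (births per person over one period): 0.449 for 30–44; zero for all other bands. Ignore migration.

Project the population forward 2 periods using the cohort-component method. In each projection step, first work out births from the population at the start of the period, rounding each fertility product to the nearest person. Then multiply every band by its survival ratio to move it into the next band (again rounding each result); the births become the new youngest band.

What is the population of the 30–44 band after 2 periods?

377

Period 1:
Births: 720 * 0.449 = 323
15–29: 410 * 0.967 = 396
30–44: 500 * 0.952 = 476
45–59: 720 * 0.966 = 696
60+: 1160 * 0.939 + 370 * 0.605 = 1089 + 224 = 1313
Giving 323 / 396 / 476 / 696 / 1313.
Period 2:
Births: 476 * 0.449 = 214
15–29: 323 * 0.967 = 312
30–44: 396 * 0.952 = 377
45–59: 476 * 0.966 = 460
60+: 696 * 0.939 + 1313 * 0.605 = 654 + 794 = 1448
Giving 214 / 312 / 377 / 460 / 1448.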